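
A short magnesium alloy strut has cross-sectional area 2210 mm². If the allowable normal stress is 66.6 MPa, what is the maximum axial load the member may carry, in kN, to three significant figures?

P_max = σ_allow · A = 66.6 · 2210 = 147200 N = 147.2 kN.

147 kN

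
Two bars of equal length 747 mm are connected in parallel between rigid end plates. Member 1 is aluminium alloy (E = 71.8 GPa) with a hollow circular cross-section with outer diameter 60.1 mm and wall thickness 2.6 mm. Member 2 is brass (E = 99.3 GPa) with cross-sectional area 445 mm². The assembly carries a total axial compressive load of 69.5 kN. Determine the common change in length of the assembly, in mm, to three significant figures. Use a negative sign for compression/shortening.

A_1 = 469.7 mm².
Equal strain + equilibrium ⇒ each member carries load in proportion to AE: A₁E₁ = 33720000 N, A₂E₂ = 44190000 N, ΣAE = 77910000 N.
δ = PL/ΣAE = -69500·747/77910000 = -0.6664 mm.

-0.666 mm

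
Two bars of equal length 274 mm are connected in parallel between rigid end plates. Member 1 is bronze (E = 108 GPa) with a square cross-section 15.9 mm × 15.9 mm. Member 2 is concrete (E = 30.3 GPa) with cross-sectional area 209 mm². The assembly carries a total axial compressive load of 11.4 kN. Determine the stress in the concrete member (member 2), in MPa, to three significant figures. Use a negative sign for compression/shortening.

-10.3 MPa

A_1 = 252.8 mm².
Equal strain + equilibrium ⇒ each member carries load in proportion to AE: A₁E₁ = 27300000 N, A₂E₂ = 6333000 N, ΣAE = 33640000 N.
σ₂ = P·E₂/ΣAE = -11400·30300/33640000 = -10.27 MPa.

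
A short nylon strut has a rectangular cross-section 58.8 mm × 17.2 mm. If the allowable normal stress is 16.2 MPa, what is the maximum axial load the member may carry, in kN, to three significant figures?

A = 1011 mm².
P_max = σ_allow · A = 16.2 · 1011 = 16380 N = 16.38 kN.

16.4 kN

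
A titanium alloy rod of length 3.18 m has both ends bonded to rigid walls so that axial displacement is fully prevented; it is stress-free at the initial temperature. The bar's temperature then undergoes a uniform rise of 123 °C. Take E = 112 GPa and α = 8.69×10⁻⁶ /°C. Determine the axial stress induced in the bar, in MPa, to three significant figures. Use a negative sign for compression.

-120 MPa

Free thermal expansion αLΔT = 8.69e-6 · 3180 · 123 = 3.399 mm.
The walls impose strain ε = −(3.399)/3180 = -1.0689e-03; σ = Eε = 112000 · -1.0689e-03 = -119.7 MPa.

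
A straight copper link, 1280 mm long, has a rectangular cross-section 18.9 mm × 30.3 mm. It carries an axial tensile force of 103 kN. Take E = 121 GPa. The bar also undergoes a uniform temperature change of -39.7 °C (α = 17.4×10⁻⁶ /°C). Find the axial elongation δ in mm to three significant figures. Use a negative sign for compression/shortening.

1.02 mm

A = 572.7 mm².
δ_mech = NL/(AE) = 103000·1280/(572.7·121000) = 1.903 mm.
δ_thermal = αLΔT = 17.4e-6·1280·-39.7 = -0.8842 mm.
δ = δ_mech + δ_thermal = 1.018 mm.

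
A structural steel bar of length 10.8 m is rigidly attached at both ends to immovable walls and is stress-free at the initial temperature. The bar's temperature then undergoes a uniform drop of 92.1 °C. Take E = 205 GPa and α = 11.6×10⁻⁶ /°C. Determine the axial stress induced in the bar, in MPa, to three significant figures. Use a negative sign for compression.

Free thermal expansion αLΔT = 11.6e-6 · 10800 · -92.1 = -11.54 mm.
The walls impose strain ε = −(-11.54)/10800 = 1.0684e-03; σ = Eε = 205000 · 1.0684e-03 = 219 MPa.

219 MPa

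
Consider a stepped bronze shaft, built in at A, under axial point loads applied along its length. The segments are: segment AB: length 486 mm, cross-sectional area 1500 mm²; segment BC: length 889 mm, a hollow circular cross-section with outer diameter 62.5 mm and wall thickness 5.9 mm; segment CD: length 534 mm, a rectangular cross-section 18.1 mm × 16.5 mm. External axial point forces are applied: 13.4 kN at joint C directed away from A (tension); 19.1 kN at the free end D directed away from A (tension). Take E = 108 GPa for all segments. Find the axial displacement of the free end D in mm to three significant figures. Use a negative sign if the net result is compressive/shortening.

Internal axial forces (sectioning from the free end, tension +): N_CD = 19.1 kN, N_BC = 32.5 kN, N_AB = 32.5 kN.
A_BC = 1049 mm².
A_CD = 298.7 mm².
δ_AB = 32500·486/(1500·108000) = 0.0975 mm
δ_BC = 32500·889/(1049·108000) = 0.255 mm
δ_CD = 19100·534/(298.7·108000) = 0.3162 mm
δ = Σδ_i = 0.6687 mm.

0.669 mm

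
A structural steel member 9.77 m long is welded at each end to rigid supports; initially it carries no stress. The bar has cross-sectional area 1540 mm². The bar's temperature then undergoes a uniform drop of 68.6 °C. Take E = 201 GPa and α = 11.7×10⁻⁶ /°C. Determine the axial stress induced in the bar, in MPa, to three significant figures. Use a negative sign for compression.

Free thermal expansion αLΔT = 11.7e-6 · 9770 · -68.6 = -7.842 mm.
The walls impose strain ε = −(-7.842)/9770 = 8.0262e-04; σ = Eε = 201000 · 8.0262e-04 = 161.3 MPa.

161 MPa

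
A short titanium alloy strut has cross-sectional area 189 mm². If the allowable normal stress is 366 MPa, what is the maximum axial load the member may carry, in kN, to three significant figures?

69.2 kN

P_max = σ_allow · A = 366 · 189 = 69170 N = 69.17 kN.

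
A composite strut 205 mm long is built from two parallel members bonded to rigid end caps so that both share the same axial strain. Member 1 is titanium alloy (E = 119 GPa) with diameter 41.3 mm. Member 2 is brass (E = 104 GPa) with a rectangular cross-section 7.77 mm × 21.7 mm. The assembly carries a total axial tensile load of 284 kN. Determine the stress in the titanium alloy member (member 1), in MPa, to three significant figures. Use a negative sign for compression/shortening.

A_1 = 1340 mm².
A_2 = 168.6 mm².
Equal strain + equilibrium ⇒ each member carries load in proportion to AE: A₁E₁ = 159400000 N, A₂E₂ = 17540000 N, ΣAE = 177000000 N.
σ₁ = P·E₁/ΣAE = 284000·119000/177000000 = 191 MPa.

191 MPa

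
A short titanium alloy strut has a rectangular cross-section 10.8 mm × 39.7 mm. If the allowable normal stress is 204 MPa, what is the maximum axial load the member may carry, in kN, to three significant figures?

A = 428.8 mm².
P_max = σ_allow · A = 204 · 428.8 = 87470 N = 87.47 kN.

87.5 kN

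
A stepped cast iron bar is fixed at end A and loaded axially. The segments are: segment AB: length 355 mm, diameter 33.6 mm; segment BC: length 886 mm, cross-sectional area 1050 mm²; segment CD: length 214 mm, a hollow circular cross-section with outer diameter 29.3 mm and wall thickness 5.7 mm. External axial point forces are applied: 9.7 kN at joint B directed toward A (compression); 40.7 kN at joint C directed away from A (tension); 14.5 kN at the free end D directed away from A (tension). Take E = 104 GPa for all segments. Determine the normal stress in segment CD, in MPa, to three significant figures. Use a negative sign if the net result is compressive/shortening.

34.3 MPa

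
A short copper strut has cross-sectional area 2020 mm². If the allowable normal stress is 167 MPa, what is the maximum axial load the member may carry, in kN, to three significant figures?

337 kN

P_max = σ_allow · A = 167 · 2020 = 337300 N = 337.3 kN.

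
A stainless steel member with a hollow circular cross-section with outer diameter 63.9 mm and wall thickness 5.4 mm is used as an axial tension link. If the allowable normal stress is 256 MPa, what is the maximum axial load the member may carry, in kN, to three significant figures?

254 kN

A = 992.4 mm².
P_max = σ_allow · A = 256 · 992.4 = 254100 N = 254.1 kN.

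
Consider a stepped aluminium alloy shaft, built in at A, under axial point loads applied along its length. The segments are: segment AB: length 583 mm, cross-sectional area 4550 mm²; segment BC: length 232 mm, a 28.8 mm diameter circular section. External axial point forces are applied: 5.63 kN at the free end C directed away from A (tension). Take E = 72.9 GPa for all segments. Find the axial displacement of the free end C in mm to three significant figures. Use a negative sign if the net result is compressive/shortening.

0.0374 mm

Internal axial forces (sectioning from the free end, tension +): N_BC = 5.63 kN, N_AB = 5.63 kN.
A_BC = 651.4 mm².
δ_AB = 5630·583/(4550·72900) = 0.009896 mm
δ_BC = 5630·232/(651.4·72900) = 0.0275 mm
δ = Σδ_i = 0.0374 mm.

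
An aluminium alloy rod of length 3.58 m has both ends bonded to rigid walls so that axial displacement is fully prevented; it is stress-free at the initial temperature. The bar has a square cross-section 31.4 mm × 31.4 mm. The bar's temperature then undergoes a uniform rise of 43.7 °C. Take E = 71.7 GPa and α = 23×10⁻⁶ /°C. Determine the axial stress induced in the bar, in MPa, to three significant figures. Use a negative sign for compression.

Free thermal expansion αLΔT = 23e-6 · 3580 · 43.7 = 3.598 mm.
The walls impose strain ε = −(3.598)/3580 = -1.0051e-03; σ = Eε = 71700 · -1.0051e-03 = -72.07 MPa.

-72.1 MPa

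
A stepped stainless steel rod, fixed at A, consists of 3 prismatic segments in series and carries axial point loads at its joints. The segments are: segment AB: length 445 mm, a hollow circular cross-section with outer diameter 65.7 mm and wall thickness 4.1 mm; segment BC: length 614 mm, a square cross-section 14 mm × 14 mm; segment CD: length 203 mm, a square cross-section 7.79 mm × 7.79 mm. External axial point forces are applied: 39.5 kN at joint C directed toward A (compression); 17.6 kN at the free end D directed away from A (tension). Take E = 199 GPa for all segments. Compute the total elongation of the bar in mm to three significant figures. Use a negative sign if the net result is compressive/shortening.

-0.111 mm

Internal axial forces (sectioning from the free end, tension +): N_CD = 17.6 kN, N_BC = -21.9 kN, N_AB = -21.9 kN.
A_AB = 793.4 mm².
A_BC = 196 mm².
A_CD = 60.68 mm².
δ_AB = -21900·445/(793.4·199000) = -0.06172 mm
δ_BC = -21900·614/(196·199000) = -0.3447 mm
δ_CD = 17600·203/(60.68·199000) = 0.2959 mm
δ = Σδ_i = -0.1106 mm.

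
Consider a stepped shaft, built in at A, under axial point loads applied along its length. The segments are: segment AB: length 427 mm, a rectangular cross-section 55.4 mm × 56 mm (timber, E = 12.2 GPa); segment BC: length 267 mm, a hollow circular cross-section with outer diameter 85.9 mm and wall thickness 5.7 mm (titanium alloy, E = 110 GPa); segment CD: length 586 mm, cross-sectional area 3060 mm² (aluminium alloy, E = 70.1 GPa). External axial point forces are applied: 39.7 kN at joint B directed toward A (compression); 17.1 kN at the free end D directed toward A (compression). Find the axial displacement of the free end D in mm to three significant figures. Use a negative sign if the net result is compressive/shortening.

-0.716 mm

Internal axial forces (sectioning from the free end, tension +): N_CD = -17.1 kN, N_BC = -17.1 kN, N_AB = -56.8 kN.
A_AB = 3102 mm².
A_BC = 1436 mm².
δ_AB = -56800·427/(3102·12200) = -0.6408 mm
δ_BC = -17100·267/(1436·110000) = -0.0289 mm
δ_CD = -17100·586/(3060·70100) = -0.04671 mm
δ = Σδ_i = -0.7164 mm.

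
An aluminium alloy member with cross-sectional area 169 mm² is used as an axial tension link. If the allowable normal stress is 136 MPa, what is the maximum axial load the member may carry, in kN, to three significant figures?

23.0 kN

P_max = σ_allow · A = 136 · 169 = 22980 N = 22.98 kN.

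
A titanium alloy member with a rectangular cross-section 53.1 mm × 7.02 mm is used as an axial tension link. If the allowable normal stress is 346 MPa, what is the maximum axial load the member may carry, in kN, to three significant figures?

129 kN

A = 372.8 mm².
P_max = σ_allow · A = 346 · 372.8 = 129000 N = 129 kN.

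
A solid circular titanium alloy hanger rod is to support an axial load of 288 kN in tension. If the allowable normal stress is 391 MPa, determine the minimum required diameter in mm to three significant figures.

30.6 mm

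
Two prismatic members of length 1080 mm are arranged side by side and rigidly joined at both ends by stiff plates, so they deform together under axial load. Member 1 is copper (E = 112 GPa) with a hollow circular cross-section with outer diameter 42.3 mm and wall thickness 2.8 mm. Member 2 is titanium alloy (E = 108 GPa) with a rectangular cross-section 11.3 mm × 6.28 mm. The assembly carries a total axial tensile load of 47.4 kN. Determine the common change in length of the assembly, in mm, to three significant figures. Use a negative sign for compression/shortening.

A_1 = 347.5 mm².
A_2 = 70.96 mm².
Equal strain + equilibrium ⇒ each member carries load in proportion to AE: A₁E₁ = 38920000 N, A₂E₂ = 7664000 N, ΣAE = 46580000 N.
δ = PL/ΣAE = 47400·1080/46580000 = 1.099 mm.

1.10 mm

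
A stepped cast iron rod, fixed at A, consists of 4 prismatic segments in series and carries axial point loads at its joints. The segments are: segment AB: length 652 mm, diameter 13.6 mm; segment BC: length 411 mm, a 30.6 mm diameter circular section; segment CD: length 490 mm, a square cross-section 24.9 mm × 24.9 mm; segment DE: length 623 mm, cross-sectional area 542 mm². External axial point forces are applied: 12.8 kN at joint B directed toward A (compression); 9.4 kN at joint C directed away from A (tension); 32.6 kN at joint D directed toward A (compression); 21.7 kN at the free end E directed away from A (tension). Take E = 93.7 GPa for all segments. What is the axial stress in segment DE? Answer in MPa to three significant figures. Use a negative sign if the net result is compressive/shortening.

Internal axial forces (sectioning from the free end, tension +): N_DE = 21.7 kN, N_CD = -10.9 kN, N_BC = -1.5 kN, N_AB = -14.3 kN.
σ_DE = N_DE/A_DE = 21700/542 = 40.04 MPa.

40.0 MPa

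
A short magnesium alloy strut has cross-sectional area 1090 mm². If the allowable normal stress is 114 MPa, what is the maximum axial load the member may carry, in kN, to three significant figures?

124 kN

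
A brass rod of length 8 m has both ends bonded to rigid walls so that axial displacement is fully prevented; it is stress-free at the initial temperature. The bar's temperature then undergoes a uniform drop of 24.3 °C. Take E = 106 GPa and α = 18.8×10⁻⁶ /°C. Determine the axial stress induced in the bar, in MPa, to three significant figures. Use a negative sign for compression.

48.4 MPa

Free thermal expansion αLΔT = 18.8e-6 · 8000 · -24.3 = -3.655 mm.
The walls impose strain ε = −(-3.655)/8000 = 4.5684e-04; σ = Eε = 106000 · 4.5684e-04 = 48.43 MPa.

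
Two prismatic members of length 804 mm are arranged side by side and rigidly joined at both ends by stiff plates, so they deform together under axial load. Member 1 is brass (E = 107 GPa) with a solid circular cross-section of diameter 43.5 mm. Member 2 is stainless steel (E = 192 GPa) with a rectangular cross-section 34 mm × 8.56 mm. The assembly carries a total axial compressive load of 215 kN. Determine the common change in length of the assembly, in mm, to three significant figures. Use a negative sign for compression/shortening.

-0.804 mm

A_1 = 1486 mm².
A_2 = 291 mm².
Equal strain + equilibrium ⇒ each member carries load in proportion to AE: A₁E₁ = 159000000 N, A₂E₂ = 55880000 N, ΣAE = 214900000 N.
δ = PL/ΣAE = -215000·804/214900000 = -0.8044 mm.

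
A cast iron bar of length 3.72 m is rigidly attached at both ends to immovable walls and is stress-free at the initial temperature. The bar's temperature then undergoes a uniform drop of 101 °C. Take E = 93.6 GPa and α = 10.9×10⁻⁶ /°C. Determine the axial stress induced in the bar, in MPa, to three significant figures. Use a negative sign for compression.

103 MPa

Free thermal expansion αLΔT = 10.9e-6 · 3720 · -101 = -4.095 mm.
The walls impose strain ε = −(-4.095)/3720 = 1.1009e-03; σ = Eε = 93600 · 1.1009e-03 = 103 MPa.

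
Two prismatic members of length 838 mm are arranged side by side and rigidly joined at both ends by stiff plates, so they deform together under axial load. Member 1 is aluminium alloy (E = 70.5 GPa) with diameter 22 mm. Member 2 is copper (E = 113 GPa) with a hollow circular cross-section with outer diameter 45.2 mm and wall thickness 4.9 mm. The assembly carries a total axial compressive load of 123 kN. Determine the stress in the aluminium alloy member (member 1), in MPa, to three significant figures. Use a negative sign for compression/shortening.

A_1 = 380.1 mm².
A_2 = 620.4 mm².
Equal strain + equilibrium ⇒ each member carries load in proportion to AE: A₁E₁ = 26800000 N, A₂E₂ = 70100000 N, ΣAE = 96900000 N.
σ₁ = P·E₁/ΣAE = -123000·70500/96900000 = -89.49 MPa.

-89.5 MPa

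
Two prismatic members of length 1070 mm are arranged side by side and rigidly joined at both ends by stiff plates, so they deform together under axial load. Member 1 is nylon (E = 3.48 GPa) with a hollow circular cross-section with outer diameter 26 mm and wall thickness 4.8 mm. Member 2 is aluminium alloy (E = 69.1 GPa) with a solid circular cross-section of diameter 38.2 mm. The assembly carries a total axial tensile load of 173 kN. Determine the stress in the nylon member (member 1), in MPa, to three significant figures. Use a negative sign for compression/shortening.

A_1 = 319.7 mm².
A_2 = 1146 mm².
Equal strain + equilibrium ⇒ each member carries load in proportion to AE: A₁E₁ = 1113000 N, A₂E₂ = 79190000 N, ΣAE = 80310000 N.
σ₁ = P·E₁/ΣAE = 173000·3480/80310000 = 7.497 MPa.

7.50 MPa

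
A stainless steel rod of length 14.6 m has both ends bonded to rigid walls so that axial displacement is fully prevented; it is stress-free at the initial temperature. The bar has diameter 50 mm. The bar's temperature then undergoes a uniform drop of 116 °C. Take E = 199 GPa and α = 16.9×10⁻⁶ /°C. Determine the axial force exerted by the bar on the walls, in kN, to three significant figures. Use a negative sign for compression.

766 kN

Free thermal expansion αLΔT = 16.9e-6 · 14600 · -116 = -28.62 mm.
The walls impose strain ε = −(-28.62)/14600 = 1.9604e-03; σ = Eε = 199000 · 1.9604e-03 = 390.1 MPa.
Wall reaction R = σ·A = 390.1·1963 = 766000 N = 766 kN.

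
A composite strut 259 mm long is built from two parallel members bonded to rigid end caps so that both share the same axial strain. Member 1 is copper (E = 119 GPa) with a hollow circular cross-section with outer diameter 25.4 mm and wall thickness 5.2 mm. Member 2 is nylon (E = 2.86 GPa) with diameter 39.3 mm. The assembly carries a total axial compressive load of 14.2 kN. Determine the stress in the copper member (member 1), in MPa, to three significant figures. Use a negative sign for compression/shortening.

A_1 = 330 mm².
A_2 = 1213 mm².
Equal strain + equilibrium ⇒ each member carries load in proportion to AE: A₁E₁ = 39270000 N, A₂E₂ = 3469000 N, ΣAE = 42740000 N.
σ₁ = P·E₁/ΣAE = -14200·119000/42740000 = -39.54 MPa.

-39.5 MPa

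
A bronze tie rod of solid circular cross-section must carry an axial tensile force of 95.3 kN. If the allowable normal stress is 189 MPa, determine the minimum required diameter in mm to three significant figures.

25.3 mm

Required area A ≥ P/σ_allow = 95300/189 = 504.2 mm².
For a solid circular section, d ≥ √(4A/π) = 25.34 mm.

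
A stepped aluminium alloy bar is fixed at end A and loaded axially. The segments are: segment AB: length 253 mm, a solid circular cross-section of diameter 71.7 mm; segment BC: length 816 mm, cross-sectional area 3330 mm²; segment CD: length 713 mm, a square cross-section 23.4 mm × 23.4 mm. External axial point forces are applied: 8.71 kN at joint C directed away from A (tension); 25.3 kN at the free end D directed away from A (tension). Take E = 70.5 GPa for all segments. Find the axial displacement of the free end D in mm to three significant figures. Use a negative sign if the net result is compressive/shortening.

Internal axial forces (sectioning from the free end, tension +): N_CD = 25.3 kN, N_BC = 34.01 kN, N_AB = 34.01 kN.
A_AB = 4038 mm².
A_CD = 547.6 mm².
δ_AB = 34010·253/(4038·70500) = 0.03023 mm
δ_BC = 34010·816/(3330·70500) = 0.1182 mm
δ_CD = 25300·713/(547.6·70500) = 0.4673 mm
δ = Σδ_i = 0.6157 mm.

0.616 mm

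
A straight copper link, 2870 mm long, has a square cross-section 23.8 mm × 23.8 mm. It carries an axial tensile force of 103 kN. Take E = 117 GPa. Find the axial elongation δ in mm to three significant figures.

4.46 mm

A = 566.4 mm².
δ_mech = NL/(AE) = 103000·2870/(566.4·117000) = 4.46 mm.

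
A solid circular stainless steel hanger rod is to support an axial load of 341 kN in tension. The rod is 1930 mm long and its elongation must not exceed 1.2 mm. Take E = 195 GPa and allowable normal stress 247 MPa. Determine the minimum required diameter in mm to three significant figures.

Required area A ≥ P/σ_allow = 341000/247 = 1381 mm².
For a solid circular section, d ≥ √(4A/π) = 41.93 mm.
Elongation limit: A ≥ PL/(Eδ_allow) = 341000·1930/(195000·1.2) = 2813 mm² ⇒ d ≥ 59.84 mm.
The elongation limit governs.

59.8 mm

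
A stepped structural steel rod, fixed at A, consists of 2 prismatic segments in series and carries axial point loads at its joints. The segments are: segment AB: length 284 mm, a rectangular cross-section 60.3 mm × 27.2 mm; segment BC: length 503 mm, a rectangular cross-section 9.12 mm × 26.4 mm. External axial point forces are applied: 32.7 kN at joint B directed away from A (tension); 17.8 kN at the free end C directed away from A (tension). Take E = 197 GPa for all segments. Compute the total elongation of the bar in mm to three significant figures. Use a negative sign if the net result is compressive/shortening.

0.233 mm

Internal axial forces (sectioning from the free end, tension +): N_BC = 17.8 kN, N_AB = 50.5 kN.
A_AB = 1640 mm².
A_BC = 240.8 mm².
δ_AB = 50500·284/(1640·197000) = 0.04439 mm
δ_BC = 17800·503/(240.8·197000) = 0.1888 mm
δ = Σδ_i = 0.2332 mm.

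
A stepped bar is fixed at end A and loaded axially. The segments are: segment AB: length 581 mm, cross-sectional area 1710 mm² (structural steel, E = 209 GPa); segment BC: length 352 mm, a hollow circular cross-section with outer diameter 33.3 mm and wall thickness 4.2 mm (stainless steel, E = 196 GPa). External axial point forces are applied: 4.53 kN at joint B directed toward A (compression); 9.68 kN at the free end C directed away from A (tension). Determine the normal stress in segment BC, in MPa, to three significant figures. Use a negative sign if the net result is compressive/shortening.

25.2 MPa

Internal axial forces (sectioning from the free end, tension +): N_BC = 9.68 kN, N_AB = 5.15 kN.
A_BC = 384 mm².
σ_BC = N_BC/A_BC = 9680/384 = 25.21 MPa.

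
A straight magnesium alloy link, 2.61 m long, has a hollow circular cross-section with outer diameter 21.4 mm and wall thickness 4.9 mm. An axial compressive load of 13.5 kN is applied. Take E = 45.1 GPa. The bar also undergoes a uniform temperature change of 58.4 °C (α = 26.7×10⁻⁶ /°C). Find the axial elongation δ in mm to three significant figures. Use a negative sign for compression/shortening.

0.994 mm

A = 254 mm².
δ_mech = NL/(AE) = -13500·2610/(254·45100) = -3.076 mm.
δ_thermal = αLΔT = 26.7e-6·2610·58.4 = 4.07 mm.
δ = δ_mech + δ_thermal = 0.9939 mm.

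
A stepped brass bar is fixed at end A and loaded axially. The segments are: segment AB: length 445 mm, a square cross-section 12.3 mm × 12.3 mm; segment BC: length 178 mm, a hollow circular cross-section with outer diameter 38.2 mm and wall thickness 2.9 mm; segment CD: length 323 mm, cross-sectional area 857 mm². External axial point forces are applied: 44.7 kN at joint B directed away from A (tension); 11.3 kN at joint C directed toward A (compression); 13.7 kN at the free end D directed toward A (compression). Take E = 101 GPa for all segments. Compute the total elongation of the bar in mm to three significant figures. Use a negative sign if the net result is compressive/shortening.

0.386 mm

Internal axial forces (sectioning from the free end, tension +): N_CD = -13.7 kN, N_BC = -25 kN, N_AB = 19.7 kN.
A_AB = 151.3 mm².
A_BC = 321.6 mm².
δ_AB = 19700·445/(151.3·101000) = 0.5737 mm
δ_BC = -25000·178/(321.6·101000) = -0.137 mm
δ_CD = -13700·323/(857·101000) = -0.05112 mm
δ = Σδ_i = 0.3856 mm.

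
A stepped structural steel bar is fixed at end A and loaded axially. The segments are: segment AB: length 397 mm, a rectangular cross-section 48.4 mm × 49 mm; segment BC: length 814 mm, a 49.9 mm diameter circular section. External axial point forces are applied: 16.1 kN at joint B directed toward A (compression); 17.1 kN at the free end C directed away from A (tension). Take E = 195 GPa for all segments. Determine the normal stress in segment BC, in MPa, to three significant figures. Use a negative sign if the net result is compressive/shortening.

8.74 MPa

Internal axial forces (sectioning from the free end, tension +): N_BC = 17.1 kN, N_AB = 1 kN.
A_BC = 1956 mm².
σ_BC = N_BC/A_BC = 17100/1956 = 8.744 MPa.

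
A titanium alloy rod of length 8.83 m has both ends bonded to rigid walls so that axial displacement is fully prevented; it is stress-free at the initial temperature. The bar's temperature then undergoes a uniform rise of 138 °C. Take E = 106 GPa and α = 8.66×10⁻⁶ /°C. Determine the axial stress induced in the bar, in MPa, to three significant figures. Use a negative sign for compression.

Free thermal expansion αLΔT = 8.66e-6 · 8830 · 138 = 10.55 mm.
The walls impose strain ε = −(10.55)/8830 = -1.1951e-03; σ = Eε = 106000 · -1.1951e-03 = -126.7 MPa.

-127 MPa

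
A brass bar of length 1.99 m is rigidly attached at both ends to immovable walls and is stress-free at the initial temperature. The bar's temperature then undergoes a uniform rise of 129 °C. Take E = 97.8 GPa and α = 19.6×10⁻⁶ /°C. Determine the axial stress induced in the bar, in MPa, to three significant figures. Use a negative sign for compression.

Free thermal expansion αLΔT = 19.6e-6 · 1990 · 129 = 5.032 mm.
The walls impose strain ε = −(5.032)/1990 = -2.5284e-03; σ = Eε = 97800 · -2.5284e-03 = -247.3 MPa.

-247 MPa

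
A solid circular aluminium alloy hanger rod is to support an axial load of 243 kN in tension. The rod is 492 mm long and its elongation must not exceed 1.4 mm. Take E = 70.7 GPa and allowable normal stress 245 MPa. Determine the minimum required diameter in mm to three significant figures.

Required area A ≥ P/σ_allow = 243000/245 = 991.8 mm².
For a solid circular section, d ≥ √(4A/π) = 35.54 mm.
Elongation limit: A ≥ PL/(Eδ_allow) = 243000·492/(70700·1.4) = 1208 mm² ⇒ d ≥ 39.22 mm.
The elongation limit governs.

39.2 mm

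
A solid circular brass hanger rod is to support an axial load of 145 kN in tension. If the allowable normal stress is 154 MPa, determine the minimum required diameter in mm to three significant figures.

34.6 mm

Required area A ≥ P/σ_allow = 145000/154 = 941.6 mm².
For a solid circular section, d ≥ √(4A/π) = 34.62 mm.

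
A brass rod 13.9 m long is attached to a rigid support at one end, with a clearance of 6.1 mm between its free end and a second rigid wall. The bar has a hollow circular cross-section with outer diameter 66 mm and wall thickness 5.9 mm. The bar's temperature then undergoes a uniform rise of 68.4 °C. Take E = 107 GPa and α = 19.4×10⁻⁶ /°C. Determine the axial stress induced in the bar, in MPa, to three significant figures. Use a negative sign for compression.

-95.0 MPa

Free thermal expansion αLΔT = 19.4e-6 · 13900 · 68.4 = 18.44 mm.
The walls engage after the gap closes; constrained expansion = 18.44 − 6.1 = 12.34 mm.
The walls impose strain ε = −(12.34)/13900 = -8.8811e-04; σ = Eε = 107000 · -8.8811e-04 = -95.03 MPa.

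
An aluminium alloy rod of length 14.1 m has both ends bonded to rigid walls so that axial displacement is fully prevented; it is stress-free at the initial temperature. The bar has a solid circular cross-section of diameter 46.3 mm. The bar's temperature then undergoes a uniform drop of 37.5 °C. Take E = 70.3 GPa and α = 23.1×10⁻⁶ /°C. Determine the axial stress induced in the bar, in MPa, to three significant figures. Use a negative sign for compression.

60.9 MPa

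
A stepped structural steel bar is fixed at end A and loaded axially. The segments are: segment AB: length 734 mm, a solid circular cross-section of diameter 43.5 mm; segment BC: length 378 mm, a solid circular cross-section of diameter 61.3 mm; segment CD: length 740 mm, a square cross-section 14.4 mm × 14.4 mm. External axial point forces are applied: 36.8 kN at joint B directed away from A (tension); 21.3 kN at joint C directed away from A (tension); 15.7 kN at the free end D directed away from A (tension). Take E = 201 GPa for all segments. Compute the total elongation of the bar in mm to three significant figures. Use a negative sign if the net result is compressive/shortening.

0.484 mm

Internal axial forces (sectioning from the free end, tension +): N_CD = 15.7 kN, N_BC = 37 kN, N_AB = 73.8 kN.
A_AB = 1486 mm².
A_BC = 2951 mm².
A_CD = 207.4 mm².
δ_AB = 73800·734/(1486·201000) = 0.1813 mm
δ_BC = 37000·378/(2951·201000) = 0.02358 mm
δ_CD = 15700·740/(207.4·201000) = 0.2787 mm
δ = Σδ_i = 0.4837 mm.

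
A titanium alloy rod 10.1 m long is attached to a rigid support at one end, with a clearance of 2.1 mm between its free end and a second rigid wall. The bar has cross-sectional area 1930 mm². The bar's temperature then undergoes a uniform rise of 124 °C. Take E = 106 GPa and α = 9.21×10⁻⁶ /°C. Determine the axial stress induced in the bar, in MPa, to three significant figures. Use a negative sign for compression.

Free thermal expansion αLΔT = 9.21e-6 · 10100 · 124 = 11.53 mm.
The walls engage after the gap closes; constrained expansion = 11.53 − 2.1 = 9.435 mm.
The walls impose strain ε = −(9.435)/10100 = -9.3412e-04; σ = Eε = 106000 · -9.3412e-04 = -99.02 MPa.

-99.0 MPa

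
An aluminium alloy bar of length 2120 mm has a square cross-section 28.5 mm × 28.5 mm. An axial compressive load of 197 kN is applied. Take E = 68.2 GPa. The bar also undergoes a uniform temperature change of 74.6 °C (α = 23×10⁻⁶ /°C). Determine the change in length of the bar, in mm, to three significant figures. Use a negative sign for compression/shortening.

A = 812.2 mm².
δ_mech = NL/(AE) = -197000·2120/(812.2·68200) = -7.539 mm.
δ_thermal = αLΔT = 23e-6·2120·74.6 = 3.637 mm.
δ = δ_mech + δ_thermal = -3.902 mm.

-3.90 mm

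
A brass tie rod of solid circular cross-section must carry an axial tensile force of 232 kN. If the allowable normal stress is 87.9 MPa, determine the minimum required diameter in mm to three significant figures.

Required area A ≥ P/σ_allow = 232000/87.9 = 2639 mm².
For a solid circular section, d ≥ √(4A/π) = 57.97 mm.

58.0 mm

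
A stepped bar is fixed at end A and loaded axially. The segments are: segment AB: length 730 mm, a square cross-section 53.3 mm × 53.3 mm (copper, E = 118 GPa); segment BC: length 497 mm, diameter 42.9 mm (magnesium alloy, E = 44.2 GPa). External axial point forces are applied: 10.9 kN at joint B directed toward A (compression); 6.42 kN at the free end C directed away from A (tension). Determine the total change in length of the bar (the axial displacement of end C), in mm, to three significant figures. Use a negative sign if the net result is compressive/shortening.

Internal axial forces (sectioning from the free end, tension +): N_BC = 6.42 kN, N_AB = -4.48 kN.
A_AB = 2841 mm².
A_BC = 1445 mm².
δ_AB = -4480·730/(2841·118000) = -0.009756 mm
δ_BC = 6420·497/(1445·44200) = 0.04994 mm
δ = Σδ_i = 0.04019 mm.

0.0402 mm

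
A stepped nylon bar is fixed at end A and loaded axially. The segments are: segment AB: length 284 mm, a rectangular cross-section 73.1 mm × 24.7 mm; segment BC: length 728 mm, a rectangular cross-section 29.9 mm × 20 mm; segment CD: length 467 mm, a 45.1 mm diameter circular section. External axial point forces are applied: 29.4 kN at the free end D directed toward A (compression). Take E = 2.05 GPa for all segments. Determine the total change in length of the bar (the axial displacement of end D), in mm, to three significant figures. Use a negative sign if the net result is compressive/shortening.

-23.9 mm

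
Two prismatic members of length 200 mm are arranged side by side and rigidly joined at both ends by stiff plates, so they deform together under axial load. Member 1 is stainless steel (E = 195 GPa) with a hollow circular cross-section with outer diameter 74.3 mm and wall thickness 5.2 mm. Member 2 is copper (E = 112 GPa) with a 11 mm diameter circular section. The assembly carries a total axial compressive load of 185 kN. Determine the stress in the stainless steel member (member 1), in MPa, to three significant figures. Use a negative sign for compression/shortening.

-156 MPa

A_1 = 1129 mm².
A_2 = 95.03 mm².
Equal strain + equilibrium ⇒ each member carries load in proportion to AE: A₁E₁ = 220100000 N, A₂E₂ = 10640000 N, ΣAE = 230800000 N.
σ₁ = P·E₁/ΣAE = -185000·195000/230800000 = -156.3 MPa.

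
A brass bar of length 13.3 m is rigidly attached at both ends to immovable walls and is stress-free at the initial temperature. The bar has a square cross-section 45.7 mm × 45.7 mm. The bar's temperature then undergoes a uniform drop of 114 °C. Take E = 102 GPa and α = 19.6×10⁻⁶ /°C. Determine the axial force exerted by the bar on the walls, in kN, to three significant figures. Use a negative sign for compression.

476 kN

Free thermal expansion αLΔT = 19.6e-6 · 13300 · -114 = -29.72 mm.
The walls impose strain ε = −(-29.72)/13300 = 2.2344e-03; σ = Eε = 102000 · 2.2344e-03 = 227.9 MPa.
Wall reaction R = σ·A = 227.9·2088 = 476000 N = 476 kN.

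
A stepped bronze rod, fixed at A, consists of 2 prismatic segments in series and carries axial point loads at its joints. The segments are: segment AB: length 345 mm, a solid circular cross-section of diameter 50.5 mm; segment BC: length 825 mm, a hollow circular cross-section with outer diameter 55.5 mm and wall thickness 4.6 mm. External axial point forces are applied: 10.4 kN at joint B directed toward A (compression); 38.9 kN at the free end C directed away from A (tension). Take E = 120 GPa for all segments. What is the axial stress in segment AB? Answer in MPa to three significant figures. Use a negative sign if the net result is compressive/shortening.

14.2 MPa

Internal axial forces (sectioning from the free end, tension +): N_BC = 38.9 kN, N_AB = 28.5 kN.
A_AB = 2003 mm².
σ_AB = N_AB/A_AB = 28500/2003 = 14.23 MPa.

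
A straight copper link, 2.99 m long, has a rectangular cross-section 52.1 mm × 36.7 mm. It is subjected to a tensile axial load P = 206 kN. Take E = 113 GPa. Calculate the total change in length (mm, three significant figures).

A = 1912 mm².
δ_mech = NL/(AE) = 206000·2990/(1912·113000) = 2.851 mm.

2.85 mm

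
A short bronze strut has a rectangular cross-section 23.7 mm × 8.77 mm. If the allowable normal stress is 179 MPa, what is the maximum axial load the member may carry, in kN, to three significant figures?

37.2 kN

A = 207.8 mm².
P_max = σ_allow · A = 179 · 207.8 = 37200 N = 37.2 kN.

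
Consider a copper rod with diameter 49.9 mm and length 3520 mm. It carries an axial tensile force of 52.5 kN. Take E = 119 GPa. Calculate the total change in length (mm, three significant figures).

A = 1956 mm².
δ_mech = NL/(AE) = 52500·3520/(1956·119000) = 0.7941 mm.

0.794 mm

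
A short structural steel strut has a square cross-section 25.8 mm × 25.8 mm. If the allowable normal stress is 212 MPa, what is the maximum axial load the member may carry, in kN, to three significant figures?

A = 665.6 mm².
P_max = σ_allow · A = 212 · 665.6 = 141100 N = 141.1 kN.

141 kN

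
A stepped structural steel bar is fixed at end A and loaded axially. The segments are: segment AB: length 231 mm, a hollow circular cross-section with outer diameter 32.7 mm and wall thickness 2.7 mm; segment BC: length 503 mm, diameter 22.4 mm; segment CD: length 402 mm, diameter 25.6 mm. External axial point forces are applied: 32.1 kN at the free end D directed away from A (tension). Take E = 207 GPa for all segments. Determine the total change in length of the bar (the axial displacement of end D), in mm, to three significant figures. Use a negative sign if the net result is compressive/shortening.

0.460 mm

Internal axial forces (sectioning from the free end, tension +): N_CD = 32.1 kN, N_BC = 32.1 kN, N_AB = 32.1 kN.
A_AB = 254.5 mm².
A_BC = 394.1 mm².
A_CD = 514.7 mm².
δ_AB = 32100·231/(254.5·207000) = 0.1408 mm
δ_BC = 32100·503/(394.1·207000) = 0.1979 mm
δ_CD = 32100·402/(514.7·207000) = 0.1211 mm
δ = Σδ_i = 0.4598 mm.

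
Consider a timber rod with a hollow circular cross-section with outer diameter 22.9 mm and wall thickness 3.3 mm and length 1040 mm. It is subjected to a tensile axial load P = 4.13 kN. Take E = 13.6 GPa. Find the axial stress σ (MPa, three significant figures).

20.3 MPa

A = 203.2 mm².
σ = N/A = 4130/203.2 = 20.32 MPa.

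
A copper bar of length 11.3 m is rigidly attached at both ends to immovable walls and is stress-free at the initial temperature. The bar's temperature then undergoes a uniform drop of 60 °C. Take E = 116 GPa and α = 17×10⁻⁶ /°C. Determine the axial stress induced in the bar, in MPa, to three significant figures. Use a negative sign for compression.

118 MPa

Free thermal expansion αLΔT = 17e-6 · 11300 · -60 = -11.53 mm.
The walls impose strain ε = −(-11.53)/11300 = 1.0200e-03; σ = Eε = 116000 · 1.0200e-03 = 118.3 MPa.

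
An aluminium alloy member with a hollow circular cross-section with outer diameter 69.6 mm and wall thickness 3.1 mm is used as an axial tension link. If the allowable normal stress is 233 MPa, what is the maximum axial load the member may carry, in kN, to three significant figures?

A = 647.6 mm².
P_max = σ_allow · A = 233 · 647.6 = 150900 N = 150.9 kN.

151 kN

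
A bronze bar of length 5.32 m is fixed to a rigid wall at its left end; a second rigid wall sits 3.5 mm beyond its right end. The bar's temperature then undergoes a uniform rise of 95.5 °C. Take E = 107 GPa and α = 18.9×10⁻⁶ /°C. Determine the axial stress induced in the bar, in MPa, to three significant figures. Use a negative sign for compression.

Free thermal expansion αLΔT = 18.9e-6 · 5320 · 95.5 = 9.602 mm.
The walls engage after the gap closes; constrained expansion = 9.602 − 3.5 = 6.102 mm.
The walls impose strain ε = −(6.102)/5320 = -1.1471e-03; σ = Eε = 107000 · -1.1471e-03 = -122.7 MPa.

-123 MPa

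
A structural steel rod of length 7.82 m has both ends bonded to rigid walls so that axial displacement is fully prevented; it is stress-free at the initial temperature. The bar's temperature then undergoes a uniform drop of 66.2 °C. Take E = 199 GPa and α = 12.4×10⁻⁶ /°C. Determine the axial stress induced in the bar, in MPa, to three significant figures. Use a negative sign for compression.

163 MPa

Free thermal expansion αLΔT = 12.4e-6 · 7820 · -66.2 = -6.419 mm.
The walls impose strain ε = −(-6.419)/7820 = 8.2088e-04; σ = Eε = 199000 · 8.2088e-04 = 163.4 MPa.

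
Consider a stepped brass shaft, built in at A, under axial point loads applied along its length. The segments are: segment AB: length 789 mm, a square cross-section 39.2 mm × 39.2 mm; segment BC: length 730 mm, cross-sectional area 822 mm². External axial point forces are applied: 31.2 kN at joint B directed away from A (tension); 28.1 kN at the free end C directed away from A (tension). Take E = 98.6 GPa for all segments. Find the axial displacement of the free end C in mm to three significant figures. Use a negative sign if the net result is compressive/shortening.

0.562 mm

Internal axial forces (sectioning from the free end, tension +): N_BC = 28.1 kN, N_AB = 59.3 kN.
A_AB = 1537 mm².
δ_AB = 59300·789/(1537·98600) = 0.3088 mm
δ_BC = 28100·730/(822·98600) = 0.2531 mm
δ = Σδ_i = 0.5619 mm.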